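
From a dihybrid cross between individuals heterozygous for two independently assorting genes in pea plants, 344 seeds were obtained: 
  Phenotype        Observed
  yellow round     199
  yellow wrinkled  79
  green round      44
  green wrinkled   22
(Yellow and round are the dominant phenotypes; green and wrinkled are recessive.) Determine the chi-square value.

A dihybrid F₂ with independent assortment and complete dominance at both loci gives a 9:3:3:1 phenotypic ratio.
Total ratio parts = 16. Expected numbers out of 344:
  yellow round: 344 × 9/16 = 193.5
  yellow wrinkled: 344 × 3/16 = 64.5
  green round: 344 × 3/16 = 64.5
  green wrinkled: 344 × 1/16 = 21.5
χ² = Σ (O − E)² / E
  yellow round: (199 − 193.5)² / 193.5 = 0.1563
  yellow wrinkled: (79 − 64.5)² / 64.5 = 3.2597
  green round: (44 − 64.5)² / 64.5 = 6.5155
  green wrinkled: (22 − 21.5)² / 21.5 = 0.0116
χ² = 0.1563 + 3.2597 + 6.5155 + 0.0116 = 9.9431 ≈ 9.943

9.943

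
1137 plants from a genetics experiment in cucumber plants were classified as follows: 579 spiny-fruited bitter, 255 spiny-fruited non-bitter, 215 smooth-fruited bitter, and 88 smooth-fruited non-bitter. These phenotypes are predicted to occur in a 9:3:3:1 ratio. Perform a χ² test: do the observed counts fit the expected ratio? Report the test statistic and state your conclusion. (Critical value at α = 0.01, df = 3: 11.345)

Expected counts for N = 1137 under a 9:3:3:1 ratio (total parts = 16):
  spiny-fruited bitter: 1137 × 9/16 = 639.5625
  spiny-fruited non-bitter: 1137 × 3/16 = 213.1875
  smooth-fruited bitter: 1137 × 3/16 = 213.1875
  smooth-fruited non-bitter: 1137 × 1/16 = 71.0625
χ² = Σ (O − E)² / E
  spiny-fruited bitter: (579 − 639.5625)² / 639.5625 = 5.7349
  spiny-fruited non-bitter: (255 − 213.1875)² / 213.1875 = 8.2007
  smooth-fruited bitter: (215 − 213.1875)² / 213.1875 = 0.0154
  smooth-fruited non-bitter: (88 − 71.0625)² / 71.0625 = 4.0370
χ² = 5.7349 + 8.2007 + 0.0154 + 4.0370 = 17.988
Degrees of freedom = 4 − 1 = 3; critical value at α = 0.01 is 11.345.
Since 17.988 > 11.345, we reject the null hypothesis — the data do not fit the 9:3:3:1 ratio.

17.988; not consistent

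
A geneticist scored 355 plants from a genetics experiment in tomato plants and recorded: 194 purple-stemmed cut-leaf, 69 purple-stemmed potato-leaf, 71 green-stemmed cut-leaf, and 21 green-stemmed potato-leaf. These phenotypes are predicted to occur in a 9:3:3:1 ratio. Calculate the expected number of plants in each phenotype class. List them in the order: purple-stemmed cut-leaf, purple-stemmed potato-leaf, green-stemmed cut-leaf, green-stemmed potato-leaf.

199.6875, 66.5625, 66.5625, 22.1875

Expected counts for N = 355 under a 9:3:3:1 ratio (total parts = 16):
  purple-stemmed cut-leaf: 355 × 9/16 = 199.6875
  purple-stemmed potato-leaf: 355 × 3/16 = 66.5625
  green-stemmed cut-leaf: 355 × 3/16 = 66.5625
  green-stemmed potato-leaf: 355 × 1/16 = 22.1875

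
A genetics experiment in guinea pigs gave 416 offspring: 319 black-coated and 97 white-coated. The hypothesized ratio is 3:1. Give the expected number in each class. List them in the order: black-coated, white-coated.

Under the 3:1 hypothesis (Σ ratio = 4, N = 416):
  black-coated: 416 × 3/4 = 312
  white-coated: 416 × 1/4 = 104

312, 104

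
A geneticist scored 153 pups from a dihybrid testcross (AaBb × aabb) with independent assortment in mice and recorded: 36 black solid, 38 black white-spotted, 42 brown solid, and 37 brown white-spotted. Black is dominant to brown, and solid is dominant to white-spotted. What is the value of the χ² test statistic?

A dihybrid testcross with independent assortment gives a 1:1:1:1 ratio.
Under the 1:1:1:1 hypothesis (Σ ratio = 4, N = 153):
  black solid: 153 × 1/4 = 38.25
  black white-spotted: 153 × 1/4 = 38.25
  brown solid: 153 × 1/4 = 38.25
  brown white-spotted: 153 × 1/4 = 38.25
χ² = Σ (O − E)² / E
  black solid: (36 − 38.25)² / 38.25 = 0.1324
  black white-spotted: (38 − 38.25)² / 38.25 = 0.0016
  brown solid: (42 − 38.25)² / 38.25 = 0.3676
  brown white-spotted: (37 − 38.25)² / 38.25 = 0.0408
χ² = 0.1324 + 0.0016 + 0.3676 + 0.0408 = 0.5424 ≈ 0.542

0.542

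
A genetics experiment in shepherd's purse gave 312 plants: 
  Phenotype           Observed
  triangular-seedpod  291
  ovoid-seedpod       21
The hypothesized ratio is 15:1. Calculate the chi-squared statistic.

The 15:1 ratio has 16 parts, so with N = 312 the expected counts are:
  triangular-seedpod: 312 × 15/16 = 292.5
  ovoid-seedpod: 312 × 1/16 = 19.5
χ² = Σ (O − E)² / E
  triangular-seedpod: (291 − 292.5)² / 292.5 = 0.0077
  ovoid-seedpod: (21 − 19.5)² / 19.5 = 0.1154
χ² = 0.0077 + 0.1154 = 0.1231 ≈ 0.123

0.123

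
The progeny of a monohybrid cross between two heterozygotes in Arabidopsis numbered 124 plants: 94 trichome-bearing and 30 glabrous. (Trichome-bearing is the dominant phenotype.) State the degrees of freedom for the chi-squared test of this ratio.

For a monohybrid cross between heterozygotes with complete dominance, the expected phenotypic ratio is 3:1.
A goodness-of-fit test with 2 phenotype classes has df = 2 − 1 = 1.

1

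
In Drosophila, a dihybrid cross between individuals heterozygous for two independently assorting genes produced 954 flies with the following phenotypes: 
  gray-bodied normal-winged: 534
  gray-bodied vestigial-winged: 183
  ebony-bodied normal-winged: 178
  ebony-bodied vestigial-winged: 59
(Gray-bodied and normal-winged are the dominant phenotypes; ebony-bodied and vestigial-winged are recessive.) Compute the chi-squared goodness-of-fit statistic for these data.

A dihybrid F₂ with independent assortment and complete dominance at both loci gives a 9:3:3:1 phenotypic ratio.
Under the 9:3:3:1 hypothesis (Σ ratio = 16, N = 954):
  gray-bodied normal-winged: 954 × 9/16 = 536.625
  gray-bodied vestigial-winged: 954 × 3/16 = 178.875
  ebony-bodied normal-winged: 954 × 3/16 = 178.875
  ebony-bodied vestigial-winged: 954 × 1/16 = 59.625
χ² = Σ (O − E)² / E
  gray-bodied normal-winged: (534 − 536.625)² / 536.625 = 0.0128
  gray-bodied vestigial-winged: (183 − 178.875)² / 178.875 = 0.0951
  ebony-bodied normal-winged: (178 − 178.875)² / 178.875 = 0.0043
  ebony-bodied vestigial-winged: (59 − 59.625)² / 59.625 = 0.0066
χ² = 0.0128 + 0.0951 + 0.0043 + 0.0066 = 0.1188 ≈ 0.119

0.119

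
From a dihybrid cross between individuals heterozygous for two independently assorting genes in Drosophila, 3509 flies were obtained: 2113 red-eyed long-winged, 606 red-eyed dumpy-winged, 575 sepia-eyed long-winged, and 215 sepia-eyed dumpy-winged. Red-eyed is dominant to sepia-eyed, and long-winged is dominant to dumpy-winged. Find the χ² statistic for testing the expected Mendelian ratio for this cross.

A dihybrid F₂ with independent assortment and complete dominance at both loci gives a 9:3:3:1 phenotypic ratio.
Total ratio parts = 16. Expected numbers out of 3509:
  red-eyed long-winged: 3509 × 9/16 = 1973.8125
  red-eyed dumpy-winged: 3509 × 3/16 = 657.9375
  sepia-eyed long-winged: 3509 × 3/16 = 657.9375
  sepia-eyed dumpy-winged: 3509 × 1/16 = 219.3125
χ² = Σ (O − E)² / E
  red-eyed long-winged: (2113 − 1973.8125)² / 1973.8125 = 9.8151
  red-eyed dumpy-winged: (606 − 657.9375)² / 657.9375 = 4.0999
  sepia-eyed long-winged: (575 − 657.9375)² / 657.9375 = 10.4548
  sepia-eyed dumpy-winged: (215 − 219.3125)² / 219.3125 = 0.0848
χ² = 9.8151 + 4.0999 + 10.4548 + 0.0848 = 24.4546 ≈ 24.455

24.455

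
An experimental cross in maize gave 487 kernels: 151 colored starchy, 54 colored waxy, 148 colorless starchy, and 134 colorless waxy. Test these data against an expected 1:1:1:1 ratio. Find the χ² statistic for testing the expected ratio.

Total ratio parts = 4. Expected numbers out of 487:
  colored starchy: 487 × 1/4 = 121.75
  colored waxy: 487 × 1/4 = 121.75
  colorless starchy: 487 × 1/4 = 121.75
  colorless waxy: 487 × 1/4 = 121.75
χ² = Σ (O − E)² / E
  colored starchy: (151 − 121.75)² / 121.75 = 7.0272
  colored waxy: (54 − 121.75)² / 121.75 = 37.7007
  colorless starchy: (148 − 121.75)² / 121.75 = 5.6597
  colorless waxy: (134 − 121.75)² / 121.75 = 1.2325
χ² = 7.0272 + 37.7007 + 5.6597 + 1.2325 = 51.6201 ≈ 51.620

51.620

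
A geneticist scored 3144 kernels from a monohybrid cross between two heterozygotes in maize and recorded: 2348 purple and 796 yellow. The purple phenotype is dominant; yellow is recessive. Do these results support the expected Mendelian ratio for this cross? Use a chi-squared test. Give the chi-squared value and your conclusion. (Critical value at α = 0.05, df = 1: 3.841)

0.170; consistent

For a monohybrid cross between heterozygotes with complete dominance, the expected phenotypic ratio is 3:1.
Expected counts for N = 3144 under a 3:1 ratio (total parts = 4):
  purple: 3144 × 3/4 = 2358
  yellow: 3144 × 1/4 = 786
χ² = Σ (O − E)² / E
  purple: (2348 − 2358)² / 2358 = 0.0424
  yellow: (796 − 786)² / 786 = 0.1272
χ² = 0.0424 + 0.1272 = 0.1696 ≈ 0.170
Degrees of freedom = 2 − 1 = 1; critical value at α = 0.05 is 3.841.
Since 0.170 < 3.841, we fail to reject the null hypothesis — the data are consistent with the 3:1 ratio.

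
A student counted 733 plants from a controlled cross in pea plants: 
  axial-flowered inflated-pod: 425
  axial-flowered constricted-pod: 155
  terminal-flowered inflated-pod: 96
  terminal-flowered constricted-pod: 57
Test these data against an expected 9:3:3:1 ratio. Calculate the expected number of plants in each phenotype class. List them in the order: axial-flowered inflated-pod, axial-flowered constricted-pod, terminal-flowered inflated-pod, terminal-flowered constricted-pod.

Total ratio parts = 16. Expected numbers out of 733:
  axial-flowered inflated-pod: 733 × 9/16 = 412.3125
  axial-flowered constricted-pod: 733 × 3/16 = 137.4375
  terminal-flowered inflated-pod: 733 × 3/16 = 137.4375
  terminal-flowered constricted-pod: 733 × 1/16 = 45.8125

412.3125, 137.4375, 137.4375, 45.8125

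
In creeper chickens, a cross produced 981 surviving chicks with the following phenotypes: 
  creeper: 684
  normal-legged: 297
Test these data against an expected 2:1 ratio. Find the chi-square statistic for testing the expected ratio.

4.128

Under the 2:1 hypothesis (Σ ratio = 3, N = 981):
  creeper: 981 × 2/3 = 654
  normal-legged: 981 × 1/3 = 327
χ² = Σ (O − E)² / E
  creeper: (684 − 654)² / 654 = 1.3761
  normal-legged: (297 − 327)² / 327 = 2.7523
χ² = 1.3761 + 2.7523 = 4.1284 ≈ 4.128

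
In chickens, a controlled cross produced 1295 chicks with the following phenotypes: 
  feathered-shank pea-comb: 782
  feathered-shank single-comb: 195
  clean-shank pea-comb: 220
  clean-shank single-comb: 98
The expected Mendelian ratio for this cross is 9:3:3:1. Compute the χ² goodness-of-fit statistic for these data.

19.094

Total ratio parts = 16. Expected numbers out of 1295:
  feathered-shank pea-comb: 1295 × 9/16 = 728.4375
  feathered-shank single-comb: 1295 × 3/16 = 242.8125
  clean-shank pea-comb: 1295 × 3/16 = 242.8125
  clean-shank single-comb: 1295 × 1/16 = 80.9375
χ² = Σ (O − E)² / E
  feathered-shank pea-comb: (782 − 728.4375)² / 728.4375 = 3.9385
  feathered-shank single-comb: (195 − 242.8125)² / 242.8125 = 9.4148
  clean-shank pea-comb: (220 − 242.8125)² / 242.8125 = 2.1433
  clean-shank single-comb: (98 − 80.9375)² / 80.9375 = 3.5970
χ² = 3.9385 + 9.4148 + 2.1433 + 3.5970 = 19.0936 ≈ 19.094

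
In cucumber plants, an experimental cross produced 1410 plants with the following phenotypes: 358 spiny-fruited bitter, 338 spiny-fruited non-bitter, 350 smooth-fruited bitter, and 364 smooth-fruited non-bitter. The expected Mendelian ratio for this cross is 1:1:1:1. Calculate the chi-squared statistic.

1.075

Total ratio parts = 4. Expected numbers out of 1410:
  spiny-fruited bitter: 1410 × 1/4 = 352.5
  spiny-fruited non-bitter: 1410 × 1/4 = 352.5
  smooth-fruited bitter: 1410 × 1/4 = 352.5
  smooth-fruited non-bitter: 1410 × 1/4 = 352.5
χ² = Σ (O − E)² / E
  spiny-fruited bitter: (358 − 352.5)² / 352.5 = 0.0858
  spiny-fruited non-bitter: (338 − 352.5)² / 352.5 = 0.5965
  smooth-fruited bitter: (350 − 352.5)² / 352.5 = 0.0177
  smooth-fruited non-bitter: (364 − 352.5)² / 352.5 = 0.3752
χ² = 0.0858 + 0.5965 + 0.0177 + 0.3752 = 1.0752 ≈ 1.075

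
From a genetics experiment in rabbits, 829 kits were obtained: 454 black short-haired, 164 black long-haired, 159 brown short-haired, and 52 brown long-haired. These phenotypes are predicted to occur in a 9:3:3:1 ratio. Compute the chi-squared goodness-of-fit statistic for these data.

0.879

Under the 9:3:3:1 hypothesis (Σ ratio = 16, N = 829):
  black short-haired: 829 × 9/16 = 466.3125
  black long-haired: 829 × 3/16 = 155.4375
  brown short-haired: 829 × 3/16 = 155.4375
  brown long-haired: 829 × 1/16 = 51.8125
χ² = Σ (O − E)² / E
  black short-haired: (454 − 466.3125)² / 466.3125 = 0.3251
  black long-haired: (164 − 155.4375)² / 155.4375 = 0.4717
  brown short-haired: (159 − 155.4375)² / 155.4375 = 0.0816
  brown long-haired: (52 − 51.8125)² / 51.8125 = 0.0007
χ² = 0.3251 + 0.4717 + 0.0816 + 0.0007 = 0.8791 ≈ 0.879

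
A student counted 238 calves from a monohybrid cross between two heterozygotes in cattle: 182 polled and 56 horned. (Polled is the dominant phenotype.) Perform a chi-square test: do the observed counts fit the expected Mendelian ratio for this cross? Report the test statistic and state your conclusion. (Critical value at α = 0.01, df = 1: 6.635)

0.275; consistent

For a monohybrid cross between heterozygotes with complete dominance, the expected phenotypic ratio is 3:1.
Under the 3:1 hypothesis (Σ ratio = 4, N = 238):
  polled: 238 × 3/4 = 178.5
  horned: 238 × 1/4 = 59.5
χ² = Σ (O − E)² / E
  polled: (182 − 178.5)² / 178.5 = 0.0686
  horned: (56 − 59.5)² / 59.5 = 0.2059
χ² = 0.0686 + 0.2059 = 0.2745 ≈ 0.275
Degrees of freedom = 2 − 1 = 1; critical value at α = 0.01 is 6.635.
Since 0.275 < 6.635, we fail to reject the null hypothesis — the data are consistent with the 3:1 ratio.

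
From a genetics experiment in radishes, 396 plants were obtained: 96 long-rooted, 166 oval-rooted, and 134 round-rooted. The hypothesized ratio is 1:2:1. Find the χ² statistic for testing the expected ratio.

17.636

Expected counts for N = 396 under a 1:2:1 ratio (total parts = 4):
  long-rooted: 396 × 1/4 = 99
  oval-rooted: 396 × 2/4 = 198
  round-rooted: 396 × 1/4 = 99
χ² = Σ (O − E)² / E
  long-rooted: (96 − 99)² / 99 = 0.0909
  oval-rooted: (166 − 198)² / 198 = 5.1717
  round-rooted: (134 − 99)² / 99 = 12.3737
χ² = 0.0909 + 5.1717 + 12.3737 = 17.6363 ≈ 17.636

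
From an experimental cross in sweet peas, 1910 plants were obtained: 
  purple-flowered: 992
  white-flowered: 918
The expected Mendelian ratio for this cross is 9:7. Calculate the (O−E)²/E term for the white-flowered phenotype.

The 9:7 ratio has 16 parts, so with N = 1910 the expected counts are:
  purple-flowered: 1910 × 9/16 = 1074.375
  white-flowered: 1910 × 7/16 = 835.625
Contribution of white-flowered: (918 − 835.625)² / 835.625 = 8.1204

8.120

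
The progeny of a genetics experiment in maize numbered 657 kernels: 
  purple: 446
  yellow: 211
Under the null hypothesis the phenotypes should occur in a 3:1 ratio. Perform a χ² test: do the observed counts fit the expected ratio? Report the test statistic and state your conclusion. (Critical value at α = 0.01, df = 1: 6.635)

The 3:1 ratio has 4 parts, so with N = 657 the expected counts are:
  purple: 657 × 3/4 = 492.75
  yellow: 657 × 1/4 = 164.25
χ² = Σ (O − E)² / E
  purple: (446 − 492.75)² / 492.75 = 4.4354
  yellow: (211 − 164.25)² / 164.25 = 13.3063
χ² = 4.4354 + 13.3063 = 17.7417 ≈ 17.742
Degrees of freedom = 2 − 1 = 1; critical value at α = 0.01 is 6.635.
Since 17.742 > 6.635, we reject the null hypothesis — the data do not fit the 3:1 ratio.

17.742; not consistent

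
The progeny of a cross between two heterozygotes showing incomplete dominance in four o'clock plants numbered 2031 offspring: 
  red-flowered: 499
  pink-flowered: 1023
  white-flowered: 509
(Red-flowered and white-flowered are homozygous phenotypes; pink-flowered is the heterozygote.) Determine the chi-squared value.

0.209

With incomplete dominance, a heterozygote × heterozygote cross gives a 1:2:1 phenotypic ratio.
Under the 1:2:1 hypothesis (Σ ratio = 4, N = 2031):
  red-flowered: 2031 × 1/4 = 507.75
  pink-flowered: 2031 × 2/4 = 1015.5
  white-flowered: 2031 × 1/4 = 507.75
χ² = Σ (O − E)² / E
  red-flowered: (499 − 507.75)² / 507.75 = 0.1508
  pink-flowered: (1023 − 1015.5)² / 1015.5 = 0.0554
  white-flowered: (509 − 507.75)² / 507.75 = 0.0031
χ² = 0.1508 + 0.0554 + 0.0031 = 0.2093 ≈ 0.209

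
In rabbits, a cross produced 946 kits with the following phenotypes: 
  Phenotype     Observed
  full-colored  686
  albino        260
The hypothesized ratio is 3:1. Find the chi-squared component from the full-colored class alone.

0.778

The 3:1 ratio has 4 parts, so with N = 946 the expected counts are:
  full-colored: 946 × 3/4 = 709.5
  albino: 946 × 1/4 = 236.5
Contribution of full-colored: (686 − 709.5)² / 709.5 = 0.7784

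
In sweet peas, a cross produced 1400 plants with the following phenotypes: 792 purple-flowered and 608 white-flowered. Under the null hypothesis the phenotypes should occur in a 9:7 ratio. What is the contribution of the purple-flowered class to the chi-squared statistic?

Under the 9:7 hypothesis (Σ ratio = 16, N = 1400):
  purple-flowered: 1400 × 9/16 = 787.5
  white-flowered: 1400 × 7/16 = 612.5
Contribution of purple-flowered: (792 − 787.5)² / 787.5 = 0.0257

0.026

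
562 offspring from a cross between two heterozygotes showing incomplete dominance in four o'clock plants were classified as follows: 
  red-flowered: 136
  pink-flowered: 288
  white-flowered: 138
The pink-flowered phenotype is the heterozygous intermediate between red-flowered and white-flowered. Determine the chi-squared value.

With incomplete dominance, a heterozygote × heterozygote cross gives a 1:2:1 phenotypic ratio.
The 1:2:1 ratio has 4 parts, so with N = 562 the expected counts are:
  red-flowered: 562 × 1/4 = 140.5
  pink-flowered: 562 × 2/4 = 281
  white-flowered: 562 × 1/4 = 140.5
χ² = Σ (O − E)² / E
  red-flowered: (136 − 140.5)² / 140.5 = 0.1441
  pink-flowered: (288 − 281)² / 281 = 0.1744
  white-flowered: (138 − 140.5)² / 140.5 = 0.0445
χ² = 0.1441 + 0.1744 + 0.0445 = 0.363

0.363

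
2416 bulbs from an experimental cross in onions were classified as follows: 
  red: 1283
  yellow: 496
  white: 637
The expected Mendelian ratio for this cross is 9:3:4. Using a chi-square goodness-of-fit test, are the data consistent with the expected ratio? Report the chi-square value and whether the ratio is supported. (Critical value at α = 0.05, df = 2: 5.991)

The 9:3:4 ratio has 16 parts, so with N = 2416 the expected counts are:
  red: 2416 × 9/16 = 1359
  yellow: 2416 × 3/16 = 453
  white: 2416 × 4/16 = 604
χ² = Σ (O − E)² / E
  red: (1283 − 1359)² / 1359 = 4.2502
  yellow: (496 − 453)² / 453 = 4.0817
  white: (637 − 604)² / 604 = 1.8030
χ² = 4.2502 + 4.0817 + 1.8030 = 10.1349 ≈ 10.135
Degrees of freedom = 3 − 1 = 2; critical value at α = 0.05 is 5.991.
Since 10.135 > 5.991, we reject the null hypothesis — the data do not fit the 9:3:4 ratio.

10.135; not consistent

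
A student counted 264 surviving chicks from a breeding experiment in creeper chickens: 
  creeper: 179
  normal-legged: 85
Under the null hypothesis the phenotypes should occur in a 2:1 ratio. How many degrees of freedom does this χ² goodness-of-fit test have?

A goodness-of-fit test with 2 phenotype classes has df = 2 − 1 = 1.

1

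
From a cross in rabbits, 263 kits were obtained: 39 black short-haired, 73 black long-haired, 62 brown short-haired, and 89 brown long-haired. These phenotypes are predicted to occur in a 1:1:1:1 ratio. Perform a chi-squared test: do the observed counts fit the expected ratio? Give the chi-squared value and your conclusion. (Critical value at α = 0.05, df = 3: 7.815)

20.118; not consistent

The 1:1:1:1 ratio has 4 parts, so with N = 263 the expected counts are:
  black short-haired: 263 × 1/4 = 65.75
  black long-haired: 263 × 1/4 = 65.75
  brown short-haired: 263 × 1/4 = 65.75
  brown long-haired: 263 × 1/4 = 65.75
χ² = Σ (O − E)² / E
  black short-haired: (39 − 65.75)² / 65.75 = 10.8831
  black long-haired: (73 − 65.75)² / 65.75 = 0.7994
  brown short-haired: (62 − 65.75)² / 65.75 = 0.2139
  brown long-haired: (89 − 65.75)² / 65.75 = 8.2215
χ² = 10.8831 + 0.7994 + 0.2139 + 8.2215 = 20.1179 ≈ 20.118
Degrees of freedom = 4 − 1 = 3; critical value at α = 0.05 is 7.815.
Since 20.118 > 7.815, we reject the null hypothesis — the data do not fit the 1:1:1:1 ratio.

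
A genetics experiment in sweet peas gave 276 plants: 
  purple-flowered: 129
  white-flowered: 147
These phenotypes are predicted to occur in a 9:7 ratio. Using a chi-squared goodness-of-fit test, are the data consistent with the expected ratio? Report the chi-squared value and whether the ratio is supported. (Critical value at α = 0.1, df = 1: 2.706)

Total ratio parts = 16. Expected numbers out of 276:
  purple-flowered: 276 × 9/16 = 155.25
  white-flowered: 276 × 7/16 = 120.75
χ² = Σ (O − E)² / E
  purple-flowered: (129 − 155.25)² / 155.25 = 4.4384
  white-flowered: (147 − 120.75)² / 120.75 = 5.7065
χ² = 4.4384 + 5.7065 = 10.1449 ≈ 10.145
Degrees of freedom = 2 − 1 = 1; critical value at α = 0.1 is 2.706.
Since 10.145 > 2.706, we reject the null hypothesis — the data do not fit the 9:7 ratio.

10.145; not consistent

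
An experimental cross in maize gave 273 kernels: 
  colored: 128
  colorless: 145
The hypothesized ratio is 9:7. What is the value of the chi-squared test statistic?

Under the 9:7 hypothesis (Σ ratio = 16, N = 273):
  colored: 273 × 9/16 = 153.5625
  colorless: 273 × 7/16 = 119.4375
χ² = Σ (O − E)² / E
  colored: (128 − 153.5625)² / 153.5625 = 4.2552
  colorless: (145 − 119.4375)² / 119.4375 = 5.4710
χ² = 4.2552 + 5.4710 = 9.7262 ≈ 9.726

9.726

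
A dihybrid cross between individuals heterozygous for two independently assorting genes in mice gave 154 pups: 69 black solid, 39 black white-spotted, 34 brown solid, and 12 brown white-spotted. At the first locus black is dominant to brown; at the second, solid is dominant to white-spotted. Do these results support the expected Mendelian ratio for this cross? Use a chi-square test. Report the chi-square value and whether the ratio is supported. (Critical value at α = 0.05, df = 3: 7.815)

8.632; not consistent

A dihybrid F₂ with independent assortment and complete dominance at both loci gives a 9:3:3:1 phenotypic ratio.
Total ratio parts = 16. Expected numbers out of 154:
  black solid: 154 × 9/16 = 86.625
  black white-spotted: 154 × 3/16 = 28.875
  brown solid: 154 × 3/16 = 28.875
  brown white-spotted: 154 × 1/16 = 9.625
χ² = Σ (O − E)² / E
  black solid: (69 − 86.625)² / 86.625 = 3.5860
  black white-spotted: (39 − 28.875)² / 28.875 = 3.5503
  brown solid: (34 − 28.875)² / 28.875 = 0.9096
  brown white-spotted: (12 − 9.625)² / 9.625 = 0.5860
χ² = 3.5860 + 3.5503 + 0.9096 + 0.5860 = 8.6319 ≈ 8.632
Degrees of freedom = 4 − 1 = 3; critical value at α = 0.05 is 7.815.
Since 8.632 > 7.815, we reject the null hypothesis — the data do not fit the 9:3:3:1 ratio.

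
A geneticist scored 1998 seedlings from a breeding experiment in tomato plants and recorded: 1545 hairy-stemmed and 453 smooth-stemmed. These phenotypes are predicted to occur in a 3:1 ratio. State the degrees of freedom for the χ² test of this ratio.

A goodness-of-fit test with 2 phenotype classes has df = 2 − 1 = 1.

1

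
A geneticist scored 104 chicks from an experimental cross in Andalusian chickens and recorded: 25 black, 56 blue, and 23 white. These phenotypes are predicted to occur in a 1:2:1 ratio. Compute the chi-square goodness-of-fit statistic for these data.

0.692

Expected counts for N = 104 under a 1:2:1 ratio (total parts = 4):
  black: 104 × 1/4 = 26
  blue: 104 × 2/4 = 52
  white: 104 × 1/4 = 26
χ² = Σ (O − E)² / E
  black: (25 − 26)² / 26 = 0.0385
  blue: (56 − 52)² / 52 = 0.3077
  white: (23 − 26)² / 26 = 0.3462
χ² = 0.0385 + 0.3077 + 0.3462 = 0.6924 ≈ 0.692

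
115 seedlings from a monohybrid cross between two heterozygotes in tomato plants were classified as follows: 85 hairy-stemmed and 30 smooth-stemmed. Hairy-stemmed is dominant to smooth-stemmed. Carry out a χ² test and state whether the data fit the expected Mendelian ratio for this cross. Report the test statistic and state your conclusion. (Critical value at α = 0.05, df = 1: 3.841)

For a monohybrid cross between heterozygotes with complete dominance, the expected phenotypic ratio is 3:1.
Expected counts for N = 115 under a 3:1 ratio (total parts = 4):
  hairy-stemmed: 115 × 3/4 = 86.25
  smooth-stemmed: 115 × 1/4 = 28.75
χ² = Σ (O − E)² / E
  hairy-stemmed: (85 − 86.25)² / 86.25 = 0.0181
  smooth-stemmed: (30 − 28.75)² / 28.75 = 0.0543
χ² = 0.0181 + 0.0543 = 0.0724 ≈ 0.072
Degrees of freedom = 2 − 1 = 1; critical value at α = 0.05 is 3.841.
Since 0.072 < 3.841, we fail to reject the null hypothesis — the data are consistent with the 3:1 ratio.

0.072; consistent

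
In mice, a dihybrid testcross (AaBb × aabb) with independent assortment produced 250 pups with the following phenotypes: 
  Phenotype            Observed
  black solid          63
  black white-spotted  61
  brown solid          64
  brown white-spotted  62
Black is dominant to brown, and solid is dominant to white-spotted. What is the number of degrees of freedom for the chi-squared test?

3

A dihybrid testcross with independent assortment gives a 1:1:1:1 ratio.
A goodness-of-fit test with 4 phenotype classes has df = 4 − 1 = 3.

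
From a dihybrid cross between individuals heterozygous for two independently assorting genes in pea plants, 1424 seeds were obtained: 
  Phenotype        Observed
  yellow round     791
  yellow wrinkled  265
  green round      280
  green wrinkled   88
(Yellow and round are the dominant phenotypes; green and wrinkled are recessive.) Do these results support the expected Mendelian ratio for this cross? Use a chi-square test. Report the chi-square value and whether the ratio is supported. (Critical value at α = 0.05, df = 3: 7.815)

0.784; consistent

A dihybrid F₂ with independent assortment and complete dominance at both loci gives a 9:3:3:1 phenotypic ratio.
Total ratio parts = 16. Expected numbers out of 1424:
  yellow round: 1424 × 9/16 = 801
  yellow wrinkled: 1424 × 3/16 = 267
  green round: 1424 × 3/16 = 267
  green wrinkled: 1424 × 1/16 = 89
χ² = Σ (O − E)² / E
  yellow round: (791 − 801)² / 801 = 0.1248
  yellow wrinkled: (265 − 267)² / 267 = 0.0150
  green round: (280 − 267)² / 267 = 0.6330
  green wrinkled: (88 − 89)² / 89 = 0.0112
χ² = 0.1248 + 0.0150 + 0.6330 + 0.0112 = 0.784
Degrees of freedom = 4 − 1 = 3; critical value at α = 0.05 is 7.815.
Since 0.784 < 7.815, we fail to reject the null hypothesis — the data are consistent with the 9:3:3:1 ratio.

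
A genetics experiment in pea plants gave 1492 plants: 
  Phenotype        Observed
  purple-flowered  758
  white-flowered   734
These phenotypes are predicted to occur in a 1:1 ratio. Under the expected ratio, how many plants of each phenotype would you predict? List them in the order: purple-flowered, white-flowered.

746, 746

Total ratio parts = 2. Expected numbers out of 1492:
  purple-flowered: 1492 × 1/2 = 746
  white-flowered: 1492 × 1/2 = 746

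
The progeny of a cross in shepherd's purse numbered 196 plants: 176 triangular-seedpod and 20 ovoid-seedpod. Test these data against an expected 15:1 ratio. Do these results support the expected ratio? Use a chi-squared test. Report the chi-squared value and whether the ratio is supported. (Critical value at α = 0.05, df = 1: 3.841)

5.230; not consistent

The 15:1 ratio has 16 parts, so with N = 196 the expected counts are:
  triangular-seedpod: 196 × 15/16 = 183.75
  ovoid-seedpod: 196 × 1/16 = 12.25
χ² = Σ (O − E)² / E
  triangular-seedpod: (176 − 183.75)² / 183.75 = 0.3269
  ovoid-seedpod: (20 − 12.25)² / 12.25 = 4.9031
χ² = 0.3269 + 4.9031 = 5.230
Degrees of freedom = 2 − 1 = 1; critical value at α = 0.05 is 3.841.
Since 5.230 > 3.841, we reject the null hypothesis — the data do not fit the 15:1 ratio.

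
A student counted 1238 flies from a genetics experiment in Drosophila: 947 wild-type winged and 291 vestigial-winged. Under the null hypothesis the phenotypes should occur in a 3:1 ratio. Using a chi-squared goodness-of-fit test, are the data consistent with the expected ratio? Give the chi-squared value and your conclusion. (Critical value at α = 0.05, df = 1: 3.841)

Expected counts for N = 1238 under a 3:1 ratio (total parts = 4):
  wild-type winged: 1238 × 3/4 = 928.5
  vestigial-winged: 1238 × 1/4 = 309.5
χ² = Σ (O − E)² / E
  wild-type winged: (947 − 928.5)² / 928.5 = 0.3686
  vestigial-winged: (291 − 309.5)² / 309.5 = 1.1058
χ² = 0.3686 + 1.1058 = 1.4744 ≈ 1.474
Degrees of freedom = 2 − 1 = 1; critical value at α = 0.05 is 3.841.
Since 1.474 < 3.841, we fail to reject the null hypothesis — the data are consistent with the 3:1 ratio.

1.474; consistent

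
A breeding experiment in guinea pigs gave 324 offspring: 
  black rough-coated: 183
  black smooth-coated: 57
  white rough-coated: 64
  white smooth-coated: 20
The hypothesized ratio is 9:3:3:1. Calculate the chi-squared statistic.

Total ratio parts = 16. Expected numbers out of 324:
  black rough-coated: 324 × 9/16 = 182.25
  black smooth-coated: 324 × 3/16 = 60.75
  white rough-coated: 324 × 3/16 = 60.75
  white smooth-coated: 324 × 1/16 = 20.25
χ² = Σ (O − E)² / E
  black rough-coated: (183 − 182.25)² / 182.25 = 0.0031
  black smooth-coated: (57 − 60.75)² / 60.75 = 0.2315
  white rough-coated: (64 − 60.75)² / 60.75 = 0.1739
  white smooth-coated: (20 − 20.25)² / 20.25 = 0.0031
χ² = 0.0031 + 0.2315 + 0.1739 + 0.0031 = 0.4116 ≈ 0.412

0.412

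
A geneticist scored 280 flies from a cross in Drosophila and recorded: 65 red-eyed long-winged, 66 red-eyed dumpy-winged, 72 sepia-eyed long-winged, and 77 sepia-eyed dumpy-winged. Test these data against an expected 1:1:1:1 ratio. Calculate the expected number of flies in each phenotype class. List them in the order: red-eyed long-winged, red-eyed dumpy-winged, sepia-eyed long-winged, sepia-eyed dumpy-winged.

Under the 1:1:1:1 hypothesis (Σ ratio = 4, N = 280):
  red-eyed long-winged: 280 × 1/4 = 70
  red-eyed dumpy-winged: 280 × 1/4 = 70
  sepia-eyed long-winged: 280 × 1/4 = 70
  sepia-eyed dumpy-winged: 280 × 1/4 = 70

70, 70, 70, 70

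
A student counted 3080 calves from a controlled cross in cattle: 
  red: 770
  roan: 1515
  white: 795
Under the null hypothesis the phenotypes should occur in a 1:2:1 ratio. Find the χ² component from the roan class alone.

0.406

The 1:2:1 ratio has 4 parts, so with N = 3080 the expected counts are:
  red: 3080 × 1/4 = 770
  roan: 3080 × 2/4 = 1540
  white: 3080 × 1/4 = 770
Contribution of roan: (1515 − 1540)² / 1540 = 0.4058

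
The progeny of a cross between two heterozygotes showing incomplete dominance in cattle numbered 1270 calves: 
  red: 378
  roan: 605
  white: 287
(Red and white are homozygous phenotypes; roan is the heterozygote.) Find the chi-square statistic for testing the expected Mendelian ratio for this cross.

With incomplete dominance, a heterozygote × heterozygote cross gives a 1:2:1 phenotypic ratio.
The 1:2:1 ratio has 4 parts, so with N = 1270 the expected counts are:
  red: 1270 × 1/4 = 317.5
  roan: 1270 × 2/4 = 635
  white: 1270 × 1/4 = 317.5
χ² = Σ (O − E)² / E
  red: (378 − 317.5)² / 317.5 = 11.5283
  roan: (605 − 635)² / 635 = 1.4173
  white: (287 − 317.5)² / 317.5 = 2.9299
χ² = 11.5283 + 1.4173 + 2.9299 = 15.8755 ≈ 15.876

15.876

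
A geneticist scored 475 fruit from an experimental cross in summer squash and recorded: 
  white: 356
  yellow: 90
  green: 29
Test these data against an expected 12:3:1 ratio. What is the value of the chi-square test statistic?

Total ratio parts = 16. Expected numbers out of 475:
  white: 475 × 12/16 = 356.25
  yellow: 475 × 3/16 = 89.0625
  green: 475 × 1/16 = 29.6875
χ² = Σ (O − E)² / E
  white: (356 − 356.25)² / 356.25 = 0.0002
  yellow: (90 − 89.0625)² / 89.0625 = 0.0099
  green: (29 − 29.6875)² / 29.6875 = 0.0159
χ² = 0.0002 + 0.0099 + 0.0159 = 0.026

0.026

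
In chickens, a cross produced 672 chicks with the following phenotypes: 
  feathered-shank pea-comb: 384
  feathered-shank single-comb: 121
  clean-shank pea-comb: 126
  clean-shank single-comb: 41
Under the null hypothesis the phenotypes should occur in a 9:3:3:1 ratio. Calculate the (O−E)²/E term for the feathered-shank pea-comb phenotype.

0.095

Under the 9:3:3:1 hypothesis (Σ ratio = 16, N = 672):
  feathered-shank pea-comb: 672 × 9/16 = 378
  feathered-shank single-comb: 672 × 3/16 = 126
  clean-shank pea-comb: 672 × 3/16 = 126
  clean-shank single-comb: 672 × 1/16 = 42
Contribution of feathered-shank pea-comb: (384 − 378)² / 378 = 0.0952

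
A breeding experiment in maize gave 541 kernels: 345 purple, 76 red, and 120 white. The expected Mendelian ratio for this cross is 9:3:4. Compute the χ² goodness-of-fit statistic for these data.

Total ratio parts = 16. Expected numbers out of 541:
  purple: 541 × 9/16 = 304.3125
  red: 541 × 3/16 = 101.4375
  white: 541 × 4/16 = 135.25
χ² = Σ (O − E)² / E
  purple: (345 − 304.3125)² / 304.3125 = 5.4400
  red: (76 − 101.4375)² / 101.4375 = 6.3790
  white: (120 − 135.25)² / 135.25 = 1.7195
χ² = 5.4400 + 6.3790 + 1.7195 = 13.5385 ≈ 13.539

13.539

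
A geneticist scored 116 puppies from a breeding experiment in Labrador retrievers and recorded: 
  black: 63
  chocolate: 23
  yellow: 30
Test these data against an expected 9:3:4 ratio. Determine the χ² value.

The 9:3:4 ratio has 16 parts, so with N = 116 the expected counts are:
  black: 116 × 9/16 = 65.25
  chocolate: 116 × 3/16 = 21.75
  yellow: 116 × 4/16 = 29
χ² = Σ (O − E)² / E
  black: (63 − 65.25)² / 65.25 = 0.0776
  chocolate: (23 − 21.75)² / 21.75 = 0.0718
  yellow: (30 − 29)² / 29 = 0.0345
χ² = 0.0776 + 0.0718 + 0.0345 = 0.1839 ≈ 0.184

0.184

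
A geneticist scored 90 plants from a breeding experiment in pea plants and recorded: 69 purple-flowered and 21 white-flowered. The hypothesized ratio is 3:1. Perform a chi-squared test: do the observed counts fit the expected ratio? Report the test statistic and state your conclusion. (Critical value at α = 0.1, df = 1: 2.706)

0.133; consistent

Expected counts for N = 90 under a 3:1 ratio (total parts = 4):
  purple-flowered: 90 × 3/4 = 67.5
  white-flowered: 90 × 1/4 = 22.5
χ² = Σ (O − E)² / E
  purple-flowered: (69 − 67.5)² / 67.5 = 0.0333
  white-flowered: (21 − 22.5)² / 22.5 = 0.1000
χ² = 0.0333 + 0.1000 = 0.1333 ≈ 0.133
Degrees of freedom = 2 − 1 = 1; critical value at α = 0.1 is 2.706.
Since 0.133 < 2.706, we fail to reject the null hypothesis — the data are consistent with the 3:1 ratio.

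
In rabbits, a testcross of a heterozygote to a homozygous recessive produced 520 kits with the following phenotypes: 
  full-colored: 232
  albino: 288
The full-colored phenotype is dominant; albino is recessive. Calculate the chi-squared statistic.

A testcross of a heterozygote (Aa × aa) gives a 1:1 phenotypic ratio.
The 1:1 ratio has 2 parts, so with N = 520 the expected counts are:
  full-colored: 520 × 1/2 = 260
  albino: 520 × 1/2 = 260
χ² = Σ (O − E)² / E
  full-colored: (232 − 260)² / 260 = 3.0154
  albino: (288 − 260)² / 260 = 3.0154
χ² = 3.0154 + 3.0154 = 6.0308 ≈ 6.031

6.031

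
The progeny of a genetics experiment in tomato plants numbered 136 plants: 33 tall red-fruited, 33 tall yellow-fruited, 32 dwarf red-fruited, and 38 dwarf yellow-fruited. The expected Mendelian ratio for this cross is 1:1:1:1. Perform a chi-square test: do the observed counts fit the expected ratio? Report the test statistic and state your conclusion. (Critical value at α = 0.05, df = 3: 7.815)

The 1:1:1:1 ratio has 4 parts, so with N = 136 the expected counts are:
  tall red-fruited: 136 × 1/4 = 34
  tall yellow-fruited: 136 × 1/4 = 34
  dwarf red-fruited: 136 × 1/4 = 34
  dwarf yellow-fruited: 136 × 1/4 = 34
χ² = Σ (O − E)² / E
  tall red-fruited: (33 − 34)² / 34 = 0.0294
  tall yellow-fruited: (33 − 34)² / 34 = 0.0294
  dwarf red-fruited: (32 − 34)² / 34 = 0.1176
  dwarf yellow-fruited: (38 − 34)² / 34 = 0.4706
χ² = 0.0294 + 0.0294 + 0.1176 + 0.4706 = 0.647
Degrees of freedom = 4 − 1 = 3; critical value at α = 0.05 is 7.815.
Since 0.647 < 7.815, we fail to reject the null hypothesis — the data are consistent with the 1:1:1:1 ratio.

0.647; consistent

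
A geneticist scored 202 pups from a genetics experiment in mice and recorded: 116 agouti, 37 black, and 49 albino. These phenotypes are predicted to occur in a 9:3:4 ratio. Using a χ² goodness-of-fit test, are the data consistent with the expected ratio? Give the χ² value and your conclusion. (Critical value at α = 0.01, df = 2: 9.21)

0.114; consistent

Total ratio parts = 16. Expected numbers out of 202:
  agouti: 202 × 9/16 = 113.625
  black: 202 × 3/16 = 37.875
  albino: 202 × 4/16 = 50.5
χ² = Σ (O − E)² / E
  agouti: (116 − 113.625)² / 113.625 = 0.0496
  black: (37 − 37.875)² / 37.875 = 0.0202
  albino: (49 − 50.5)² / 50.5 = 0.0446
χ² = 0.0496 + 0.0202 + 0.0446 = 0.1144 ≈ 0.114
Degrees of freedom = 3 − 1 = 2; critical value at α = 0.01 is 9.21.
Since 0.114 < 9.21, we fail to reject the null hypothesis — the data are consistent with the 9:3:4 ratio.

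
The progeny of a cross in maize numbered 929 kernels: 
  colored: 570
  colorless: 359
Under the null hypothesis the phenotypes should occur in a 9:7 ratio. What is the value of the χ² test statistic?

9.843

The 9:7 ratio has 16 parts, so with N = 929 the expected counts are:
  colored: 929 × 9/16 = 522.5625
  colorless: 929 × 7/16 = 406.4375
χ² = Σ (O − E)² / E
  colored: (570 − 522.5625)² / 522.5625 = 4.3063
  colorless: (359 − 406.4375)² / 406.4375 = 5.5367
χ² = 4.3063 + 5.5367 = 9.843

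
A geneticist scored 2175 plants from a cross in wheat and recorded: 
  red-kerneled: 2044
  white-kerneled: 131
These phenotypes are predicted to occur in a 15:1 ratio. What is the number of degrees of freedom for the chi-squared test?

A goodness-of-fit test with 2 phenotype classes has df = 2 − 1 = 1.

1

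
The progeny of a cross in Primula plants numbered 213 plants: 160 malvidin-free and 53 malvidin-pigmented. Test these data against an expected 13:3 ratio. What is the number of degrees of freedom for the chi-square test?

1

A goodness-of-fit test with 2 phenotype classes has df = 2 − 1 = 1.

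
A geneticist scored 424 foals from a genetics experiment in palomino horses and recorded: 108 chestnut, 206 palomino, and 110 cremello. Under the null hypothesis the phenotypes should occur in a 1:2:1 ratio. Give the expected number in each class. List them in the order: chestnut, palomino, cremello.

The 1:2:1 ratio has 4 parts, so with N = 424 the expected counts are:
  chestnut: 424 × 1/4 = 106
  palomino: 424 × 2/4 = 212
  cremello: 424 × 1/4 = 106

106, 212, 106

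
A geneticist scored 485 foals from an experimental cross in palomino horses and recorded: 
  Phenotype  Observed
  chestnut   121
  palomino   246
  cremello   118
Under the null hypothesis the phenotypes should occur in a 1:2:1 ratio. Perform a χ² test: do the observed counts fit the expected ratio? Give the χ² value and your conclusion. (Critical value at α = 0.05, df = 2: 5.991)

0.138; consistent

Expected counts for N = 485 under a 1:2:1 ratio (total parts = 4):
  chestnut: 485 × 1/4 = 121.25
  palomino: 485 × 2/4 = 242.5
  cremello: 485 × 1/4 = 121.25
χ² = Σ (O − E)² / E
  chestnut: (121 − 121.25)² / 121.25 = 0.0005
  palomino: (246 − 242.5)² / 242.5 = 0.0505
  cremello: (118 − 121.25)² / 121.25 = 0.0871
χ² = 0.0005 + 0.0505 + 0.0871 = 0.1381 ≈ 0.138
Degrees of freedom = 3 − 1 = 2; critical value at α = 0.05 is 5.991.
Since 0.138 < 5.991, we fail to reject the null hypothesis — the data are consistent with the 1:2:1 ratio.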